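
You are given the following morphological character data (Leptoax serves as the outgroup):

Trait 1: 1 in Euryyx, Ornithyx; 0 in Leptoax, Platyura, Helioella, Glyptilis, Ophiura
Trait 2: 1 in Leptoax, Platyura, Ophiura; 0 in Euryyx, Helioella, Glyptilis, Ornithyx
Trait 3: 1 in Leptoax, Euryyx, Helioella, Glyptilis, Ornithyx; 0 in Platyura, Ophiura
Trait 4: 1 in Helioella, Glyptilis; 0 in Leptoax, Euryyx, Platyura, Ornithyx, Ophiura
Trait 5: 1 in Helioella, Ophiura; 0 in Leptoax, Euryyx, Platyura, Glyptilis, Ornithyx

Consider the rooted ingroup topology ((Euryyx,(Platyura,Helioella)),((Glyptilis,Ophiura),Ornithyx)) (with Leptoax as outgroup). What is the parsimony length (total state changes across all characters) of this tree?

11

Map each character onto ((Euryyx,(Platyura,Helioella)),((Glyptilis,Ophiura),Ornithyx)) (rooted by Leptoax) and count the minimum state changes it requires (Fitch parsimony):
Trait 1: 2; Trait 2: 3; Trait 3: 2; Trait 4: 2; Trait 5: 2.
Total tree length = 11.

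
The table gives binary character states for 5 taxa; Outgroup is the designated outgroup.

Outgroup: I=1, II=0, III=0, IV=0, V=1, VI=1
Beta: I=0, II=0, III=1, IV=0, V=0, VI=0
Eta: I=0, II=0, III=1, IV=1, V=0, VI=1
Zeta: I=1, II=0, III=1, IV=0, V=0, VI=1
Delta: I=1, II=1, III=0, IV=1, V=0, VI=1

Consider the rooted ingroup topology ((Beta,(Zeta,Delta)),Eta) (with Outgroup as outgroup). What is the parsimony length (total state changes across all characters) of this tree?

Map each character onto ((Beta,(Zeta,Delta)),Eta) (rooted by Outgroup) and count the minimum state changes it requires (Fitch parsimony):
I: 2; II: 1; III: 2; IV: 2; V: 1; VI: 1.
Total tree length = 9.

9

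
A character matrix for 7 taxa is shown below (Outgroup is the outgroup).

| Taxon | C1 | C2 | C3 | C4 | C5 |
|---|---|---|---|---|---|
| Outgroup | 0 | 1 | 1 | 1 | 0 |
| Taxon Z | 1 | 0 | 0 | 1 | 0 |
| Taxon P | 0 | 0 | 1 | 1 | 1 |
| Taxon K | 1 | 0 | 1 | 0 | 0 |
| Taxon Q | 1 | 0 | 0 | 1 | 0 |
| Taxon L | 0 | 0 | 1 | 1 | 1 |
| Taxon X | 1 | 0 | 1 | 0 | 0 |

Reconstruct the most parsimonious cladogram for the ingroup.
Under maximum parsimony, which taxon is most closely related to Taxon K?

Character polarity is set by the outgroup: the derived state is whichever differs from the outgroup's state, so for C2, C3, C4 the derived state is '0', and for the remaining characters it is '1'.
Only Taxon K, Taxon Q, Taxon X, and Taxon Z show the derived state '1' for C1, supporting them as a clade.
C2 (derived state '0') is shared by all ingroup taxa — unites the whole ingroup.
C3 (derived state '0') is shared by Taxon Q and Taxon Z — a synapomorphy uniting that clade.
C4 (derived state '0') is shared by Taxon K and Taxon X — a synapomorphy uniting that clade.
Only Taxon L and Taxon P show the derived state '1' for C5, supporting them as a clade.
Most parsimonious ingroup topology: (((Taxon Z,Taxon Q),(Taxon K,Taxon X)),(Taxon P,Taxon L)).
Taxon K and Taxon X form a cherry on this tree, so they are sister taxa.

Taxon X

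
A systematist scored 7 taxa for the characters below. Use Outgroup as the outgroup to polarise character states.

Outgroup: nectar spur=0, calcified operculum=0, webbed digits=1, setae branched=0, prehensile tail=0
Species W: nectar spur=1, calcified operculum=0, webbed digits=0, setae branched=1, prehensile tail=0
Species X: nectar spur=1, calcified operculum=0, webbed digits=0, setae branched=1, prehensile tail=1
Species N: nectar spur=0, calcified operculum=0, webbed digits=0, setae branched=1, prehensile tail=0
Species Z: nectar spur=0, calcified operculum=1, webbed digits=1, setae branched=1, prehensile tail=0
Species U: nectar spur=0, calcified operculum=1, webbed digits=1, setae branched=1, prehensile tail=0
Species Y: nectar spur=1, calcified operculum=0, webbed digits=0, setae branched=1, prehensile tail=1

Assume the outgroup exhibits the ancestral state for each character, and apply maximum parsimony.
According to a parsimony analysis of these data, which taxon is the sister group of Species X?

Species Y

Character polarity is set by the outgroup: the derived state is whichever differs from the outgroup's state, so for webbed digits the derived state is '0', and for the remaining characters it is '1'.
nectar spur (derived state '1') is shared by Species W, Species X, and Species Y — a synapomorphy uniting that clade.
calcified operculum (derived state '1') is shared by Species U and Species Z — a synapomorphy uniting that clade.
Only Species N, Species W, Species X, and Species Y show the derived state '0' for webbed digits, supporting them as a clade.
setae branched (derived state '1') is shared by all ingroup taxa — unites the whole ingroup.
prehensile tail (derived state '1') is shared by Species X and Species Y — a synapomorphy uniting that clade.
Most parsimonious ingroup topology: ((((Species Y,Species X),Species W),Species N),(Species Z,Species U)).
Species X and Species Y form a cherry on this tree, so they are sister taxa.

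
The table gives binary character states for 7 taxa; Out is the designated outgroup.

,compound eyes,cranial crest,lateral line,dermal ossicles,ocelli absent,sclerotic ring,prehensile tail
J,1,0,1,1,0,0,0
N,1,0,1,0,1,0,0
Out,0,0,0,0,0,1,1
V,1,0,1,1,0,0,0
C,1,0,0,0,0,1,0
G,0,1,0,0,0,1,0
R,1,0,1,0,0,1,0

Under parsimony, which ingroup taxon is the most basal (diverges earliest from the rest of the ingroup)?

G

Character polarity is set by the outgroup: the derived state is whichever differs from the outgroup's state, so for sclerotic ring, prehensile tail the derived state is '0', and for the remaining characters it is '1'.
compound eyes: derived state '1' in C, J, N, R, and V only — synapomorphy for {C, J, N, R, V}.
cranial crest: derived state '1' in G only — an autapomorphy, so it tells us nothing about relationships among taxa.
Only J, N, R, and V show the derived state '1' for lateral line, supporting them as a clade.
dermal ossicles: derived state '1' in J and V only — synapomorphy for {J, V}.
ocelli absent: derived state '1' in N only — an autapomorphy, so it tells us nothing about relationships among taxa.
Only J, N, and V show the derived state '0' for sclerotic ring, supporting them as a clade.
prehensile tail (derived state '0') is shared by all ingroup taxa — unites the whole ingroup.
Most parsimonious ingroup topology: (G,(((N,(J,V)),R),C)).
G is sister to the clade containing all other ingroup taxa, so it is the earliest-diverging (most basal) ingroup lineage.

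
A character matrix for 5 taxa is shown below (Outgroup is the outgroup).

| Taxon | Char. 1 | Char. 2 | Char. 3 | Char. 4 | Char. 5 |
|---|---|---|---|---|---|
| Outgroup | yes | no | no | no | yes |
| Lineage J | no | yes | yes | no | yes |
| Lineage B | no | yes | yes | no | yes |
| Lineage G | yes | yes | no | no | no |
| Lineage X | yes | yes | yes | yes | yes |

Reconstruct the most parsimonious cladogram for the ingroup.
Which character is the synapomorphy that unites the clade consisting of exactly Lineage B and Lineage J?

Char. 1

Character polarity is set by the outgroup: the derived state is whichever differs from the outgroup's state, so for Char. 1, Char. 5 the derived state is 'no', and for the remaining characters it is 'yes'.
Only Lineage B and Lineage J show the derived state 'no' for Char. 1, supporting them as a clade.
Char. 2 (derived state 'yes') is shared by all ingroup taxa — unites the whole ingroup.
Char. 3 (derived state 'yes') is shared by Lineage B, Lineage J, and Lineage X — a synapomorphy uniting that clade.
Char. 4 (derived state 'yes') is unique to Lineage X (autapomorphy; uninformative for grouping).
Char. 5: derived state 'no' in Lineage G only — an autapomorphy, so it tells us nothing about relationships among taxa.
Most parsimonious ingroup topology: (((Lineage J,Lineage B),Lineage X),Lineage G).
The clade {Lineage B, Lineage J} is supported by Char. 1: its derived state 'no' occurs in exactly those taxa and in no other taxon (including the outgroup).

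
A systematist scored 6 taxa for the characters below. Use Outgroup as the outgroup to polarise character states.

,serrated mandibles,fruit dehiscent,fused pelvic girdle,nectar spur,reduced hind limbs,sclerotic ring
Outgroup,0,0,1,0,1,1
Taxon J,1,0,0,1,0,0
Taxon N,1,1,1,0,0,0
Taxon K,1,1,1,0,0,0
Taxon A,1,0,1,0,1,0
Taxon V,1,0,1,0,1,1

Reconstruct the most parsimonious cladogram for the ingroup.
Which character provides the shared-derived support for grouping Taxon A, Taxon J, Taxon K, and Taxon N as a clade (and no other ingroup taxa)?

Character polarity is set by the outgroup: the derived state is whichever differs from the outgroup's state, so for fused pelvic girdle, reduced hind limbs, sclerotic ring the derived state is '0', and for the remaining characters it is '1'.
All ingroup taxa share the derived state '1' for serrated mandibles; it defines the ingroup but does not resolve relationships within it.
fruit dehiscent (derived state '1') is shared by Taxon K and Taxon N — a synapomorphy uniting that clade.
fused pelvic girdle (derived state '0') is unique to Taxon J (autapomorphy; uninformative for grouping).
nectar spur (derived state '1') is unique to Taxon J (autapomorphy; uninformative for grouping).
reduced hind limbs: derived state '0' in Taxon J, Taxon K, and Taxon N only — synapomorphy for {Taxon J, Taxon K, Taxon N}.
sclerotic ring: derived state '0' in Taxon A, Taxon J, Taxon K, and Taxon N only — synapomorphy for {Taxon A, Taxon J, Taxon K, Taxon N}.
Most parsimonious ingroup topology: (((Taxon J,(Taxon N,Taxon K)),Taxon A),Taxon V).
The clade {Taxon A, Taxon J, Taxon K, Taxon N} is supported by sclerotic ring: its derived state '0' occurs in exactly those taxa and in no other taxon (including the outgroup).

sclerotic ring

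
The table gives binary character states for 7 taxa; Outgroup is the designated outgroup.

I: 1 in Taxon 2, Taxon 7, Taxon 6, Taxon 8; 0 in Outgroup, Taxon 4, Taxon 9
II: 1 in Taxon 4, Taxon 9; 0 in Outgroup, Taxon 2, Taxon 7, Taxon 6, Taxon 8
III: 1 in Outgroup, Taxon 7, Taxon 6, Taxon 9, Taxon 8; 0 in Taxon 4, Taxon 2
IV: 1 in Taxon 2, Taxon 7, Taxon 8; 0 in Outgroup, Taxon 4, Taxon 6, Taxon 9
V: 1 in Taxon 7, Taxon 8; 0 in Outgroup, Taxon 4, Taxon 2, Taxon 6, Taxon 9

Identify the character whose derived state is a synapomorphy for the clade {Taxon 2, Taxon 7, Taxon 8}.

Character polarity is set by the outgroup: the derived state is whichever differs from the outgroup's state, so for III the derived state is '0', and for the remaining characters it is '1'.
Only Taxon 2, Taxon 6, Taxon 7, and Taxon 8 show the derived state '1' for I, supporting them as a clade.
II (derived state '1') is shared by Taxon 4 and Taxon 9 — a synapomorphy uniting that clade.
III (state '0') occurs in Taxon 2 and Taxon 4 but conflicts with the nesting implied by the other characters — most parsimoniously interpreted as homoplasy.
IV (derived state '1') is shared by Taxon 2, Taxon 7, and Taxon 8 — a synapomorphy uniting that clade.
V (derived state '1') is shared by Taxon 7 and Taxon 8 — a synapomorphy uniting that clade.
Most parsimonious ingroup topology: ((Taxon 4,Taxon 9),((Taxon 2,(Taxon 7,Taxon 8)),Taxon 6)).
The clade {Taxon 2, Taxon 7, Taxon 8} is supported by IV: its derived state '1' occurs in exactly those taxa and in no other taxon (including the outgroup).

IV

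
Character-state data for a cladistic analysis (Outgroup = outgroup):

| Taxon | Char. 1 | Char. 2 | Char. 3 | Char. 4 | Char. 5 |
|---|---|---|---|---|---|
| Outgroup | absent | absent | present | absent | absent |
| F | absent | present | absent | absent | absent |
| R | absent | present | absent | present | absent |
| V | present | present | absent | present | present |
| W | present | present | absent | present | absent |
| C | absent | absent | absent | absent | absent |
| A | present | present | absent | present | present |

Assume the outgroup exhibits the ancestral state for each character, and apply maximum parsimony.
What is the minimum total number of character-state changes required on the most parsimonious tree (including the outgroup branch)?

Character polarity is set by the outgroup: the derived state is whichever differs from the outgroup's state, so for Char. 3 the derived state is 'absent', and for the remaining characters it is 'present'.
Char. 1: derived state 'present' in A, V, and W only — synapomorphy for {A, V, W}.
Char. 2: derived state 'present' in A, F, R, V, and W only — synapomorphy for {A, F, R, V, W}.
Char. 3 (derived state 'absent') is shared by all ingroup taxa — unites the whole ingroup.
Char. 4: derived state 'present' in A, R, V, and W only — synapomorphy for {A, R, V, W}.
Only A and V show the derived state 'present' for Char. 5, supporting them as a clade.
Most parsimonious ingroup topology: ((F,(R,((V,A),W))),C).
Changes per character on this tree: Char. 1: 1; Char. 2: 1; Char. 3: 1; Char. 4: 1; Char. 5: 1.
Total = 5.

5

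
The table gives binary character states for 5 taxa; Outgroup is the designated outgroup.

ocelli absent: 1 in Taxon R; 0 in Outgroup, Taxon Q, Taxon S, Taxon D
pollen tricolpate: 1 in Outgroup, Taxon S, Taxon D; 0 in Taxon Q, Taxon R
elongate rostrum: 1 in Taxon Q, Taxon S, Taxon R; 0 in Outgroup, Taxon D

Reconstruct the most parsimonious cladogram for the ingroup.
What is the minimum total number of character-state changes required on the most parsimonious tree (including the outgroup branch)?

3

Character polarity is set by the outgroup: the derived state is whichever differs from the outgroup's state, so for pollen tricolpate the derived state is '0', and for the remaining characters it is '1'.
ocelli absent: derived state '1' in Taxon R only — an autapomorphy, so it tells us nothing about relationships among taxa.
pollen tricolpate: derived state '0' in Taxon Q and Taxon R only — synapomorphy for {Taxon Q, Taxon R}.
elongate rostrum (derived state '1') is shared by Taxon Q, Taxon R, and Taxon S — a synapomorphy uniting that clade.
Most parsimonious ingroup topology: (((Taxon Q,Taxon R),Taxon S),Taxon D).
Changes per character on this tree: ocelli absent: 1; pollen tricolpate: 1; elongate rostrum: 1.
Total = 3.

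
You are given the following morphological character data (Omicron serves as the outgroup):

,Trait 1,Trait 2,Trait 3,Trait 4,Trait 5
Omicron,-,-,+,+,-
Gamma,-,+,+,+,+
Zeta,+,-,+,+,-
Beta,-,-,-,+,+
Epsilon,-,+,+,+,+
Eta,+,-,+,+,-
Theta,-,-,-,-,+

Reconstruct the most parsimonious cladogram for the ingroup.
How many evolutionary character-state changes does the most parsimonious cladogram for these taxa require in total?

5

Character polarity is set by the outgroup: the derived state is whichever differs from the outgroup's state, so for Trait 3, Trait 4 the derived state is '-', and for the remaining characters it is '+'.
Trait 1: derived state '+' in Eta and Zeta only — synapomorphy for {Eta, Zeta}.
Trait 2 (derived state '+') is shared by Epsilon and Gamma — a synapomorphy uniting that clade.
Only Beta and Theta show the derived state '-' for Trait 3, supporting them as a clade.
Trait 4 (derived state '-') is unique to Theta (autapomorphy; uninformative for grouping).
Only Beta, Epsilon, Gamma, and Theta show the derived state '+' for Trait 5, supporting them as a clade.
Most parsimonious ingroup topology: (((Gamma,Epsilon),(Beta,Theta)),(Zeta,Eta)).
Changes per character on this tree: Trait 1: 1; Trait 2: 1; Trait 3: 1; Trait 4: 1; Trait 5: 1.
Total = 5.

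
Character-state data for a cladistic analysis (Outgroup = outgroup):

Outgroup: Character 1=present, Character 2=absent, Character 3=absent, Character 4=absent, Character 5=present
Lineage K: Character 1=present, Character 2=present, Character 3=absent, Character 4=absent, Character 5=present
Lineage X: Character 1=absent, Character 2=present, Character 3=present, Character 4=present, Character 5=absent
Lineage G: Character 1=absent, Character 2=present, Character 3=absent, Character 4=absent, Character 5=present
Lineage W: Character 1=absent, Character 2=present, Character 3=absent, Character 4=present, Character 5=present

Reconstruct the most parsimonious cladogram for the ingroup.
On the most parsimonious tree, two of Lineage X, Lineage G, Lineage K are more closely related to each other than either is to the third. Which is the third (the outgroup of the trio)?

Character polarity is set by the outgroup: the derived state is whichever differs from the outgroup's state, so for Character 1, Character 5 the derived state is 'absent', and for the remaining characters it is 'present'.
Character 1: derived state 'absent' in Lineage G, Lineage W, and Lineage X only — synapomorphy for {Lineage G, Lineage W, Lineage X}.
Character 2 (derived state 'present') is shared by all ingroup taxa — unites the whole ingroup.
Character 3 (derived state 'present') is unique to Lineage X (autapomorphy; uninformative for grouping).
Character 4: derived state 'present' in Lineage W and Lineage X only — synapomorphy for {Lineage W, Lineage X}.
Character 5: derived state 'absent' in Lineage X only — an autapomorphy, so it tells us nothing about relationships among taxa.
Most parsimonious ingroup topology: (Lineage K,((Lineage X,Lineage W),Lineage G)).
Lineage X and Lineage G share a more recent common ancestor with each other than either does with Lineage K, so Lineage K is the least closely related of the three.

Lineage K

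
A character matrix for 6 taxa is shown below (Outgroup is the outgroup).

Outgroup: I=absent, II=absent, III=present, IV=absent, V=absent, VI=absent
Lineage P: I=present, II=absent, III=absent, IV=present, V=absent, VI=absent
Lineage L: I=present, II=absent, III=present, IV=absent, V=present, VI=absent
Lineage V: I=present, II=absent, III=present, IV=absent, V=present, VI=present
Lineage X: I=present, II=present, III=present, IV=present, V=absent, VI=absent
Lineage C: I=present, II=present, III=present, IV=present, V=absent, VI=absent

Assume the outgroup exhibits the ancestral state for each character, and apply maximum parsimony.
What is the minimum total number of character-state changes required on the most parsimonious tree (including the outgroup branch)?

6

Character polarity is set by the outgroup: the derived state is whichever differs from the outgroup's state, so for III the derived state is 'absent', and for the remaining characters it is 'present'.
I (derived state 'present') is shared by all ingroup taxa — unites the whole ingroup.
II: derived state 'present' in Lineage C and Lineage X only — synapomorphy for {Lineage C, Lineage X}.
III: derived state 'absent' in Lineage P only — an autapomorphy, so it tells us nothing about relationships among taxa.
IV (derived state 'present') is shared by Lineage C, Lineage P, and Lineage X — a synapomorphy uniting that clade.
Only Lineage L and Lineage V show the derived state 'present' for V, supporting them as a clade.
VI (derived state 'present') is unique to Lineage V (autapomorphy; uninformative for grouping).
Most parsimonious ingroup topology: ((Lineage P,(Lineage X,Lineage C)),(Lineage L,Lineage V)).
Changes per character on this tree: I: 1; II: 1; III: 1; IV: 1; V: 1; VI: 1.
Total = 6.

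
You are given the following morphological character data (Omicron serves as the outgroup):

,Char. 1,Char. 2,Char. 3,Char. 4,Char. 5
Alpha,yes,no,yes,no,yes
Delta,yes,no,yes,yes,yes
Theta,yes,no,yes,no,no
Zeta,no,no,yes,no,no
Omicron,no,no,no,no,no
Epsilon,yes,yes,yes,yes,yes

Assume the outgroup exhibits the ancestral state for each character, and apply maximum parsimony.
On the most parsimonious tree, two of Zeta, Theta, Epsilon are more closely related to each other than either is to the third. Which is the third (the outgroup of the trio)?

The outgroup has state 'no' for every character, so 'yes' is the derived state throughout.
Only Alpha, Delta, Epsilon, and Theta show the derived state 'yes' for Char. 1, supporting them as a clade.
Char. 2 (derived state 'yes') is unique to Epsilon (autapomorphy; uninformative for grouping).
All ingroup taxa share the derived state 'yes' for Char. 3; it defines the ingroup but does not resolve relationships within it.
Only Delta and Epsilon show the derived state 'yes' for Char. 4, supporting them as a clade.
Char. 5: derived state 'yes' in Alpha, Delta, and Epsilon only — synapomorphy for {Alpha, Delta, Epsilon}.
Most parsimonious ingroup topology: ((((Delta,Epsilon),Alpha),Theta),Zeta).
Epsilon and Theta share a more recent common ancestor with each other than either does with Zeta, so Zeta is the least closely related of the three.

Zeta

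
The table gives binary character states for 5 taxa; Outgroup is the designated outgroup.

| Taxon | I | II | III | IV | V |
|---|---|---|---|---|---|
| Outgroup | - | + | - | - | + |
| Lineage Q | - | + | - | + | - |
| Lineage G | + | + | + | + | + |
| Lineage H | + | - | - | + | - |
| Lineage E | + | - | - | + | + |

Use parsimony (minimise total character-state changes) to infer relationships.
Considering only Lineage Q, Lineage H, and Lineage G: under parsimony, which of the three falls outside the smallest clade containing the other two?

Character polarity is set by the outgroup: the derived state is whichever differs from the outgroup's state, so for II, V the derived state is '-', and for the remaining characters it is '+'.
I (derived state '+') is shared by Lineage E, Lineage G, and Lineage H — a synapomorphy uniting that clade.
II: derived state '-' in Lineage E and Lineage H only — synapomorphy for {Lineage E, Lineage H}.
III (derived state '+') is unique to Lineage G (autapomorphy; uninformative for grouping).
IV (derived state '+') is shared by all ingroup taxa — unites the whole ingroup.
V groups Lineage H and Lineage Q, which is incompatible with the clades supported by the remaining characters; treating it as convergent (homoplasy) costs fewer steps than any alternative tree.
Most parsimonious ingroup topology: (Lineage Q,(Lineage G,(Lineage H,Lineage E))).
Lineage H and Lineage G share a more recent common ancestor with each other than either does with Lineage Q, so Lineage Q is the least closely related of the three.

Lineage Q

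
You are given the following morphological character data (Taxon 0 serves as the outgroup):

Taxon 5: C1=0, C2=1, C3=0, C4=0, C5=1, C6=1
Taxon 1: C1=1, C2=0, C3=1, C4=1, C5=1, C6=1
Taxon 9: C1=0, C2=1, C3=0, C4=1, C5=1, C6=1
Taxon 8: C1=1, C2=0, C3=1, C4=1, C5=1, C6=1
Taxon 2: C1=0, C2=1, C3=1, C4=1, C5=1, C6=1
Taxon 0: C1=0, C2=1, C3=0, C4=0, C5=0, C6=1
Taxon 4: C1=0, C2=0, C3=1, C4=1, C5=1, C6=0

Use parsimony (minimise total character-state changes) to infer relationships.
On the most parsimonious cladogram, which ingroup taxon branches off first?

Taxon 5

Character polarity is set by the outgroup: the derived state is whichever differs from the outgroup's state, so for C2, C6 the derived state is '0', and for the remaining characters it is '1'.
C1 (derived state '1') is shared by Taxon 1 and Taxon 8 — a synapomorphy uniting that clade.
Only Taxon 1, Taxon 4, and Taxon 8 show the derived state '0' for C2, supporting them as a clade.
C3: derived state '1' in Taxon 1, Taxon 2, Taxon 4, and Taxon 8 only — synapomorphy for {Taxon 1, Taxon 2, Taxon 4, Taxon 8}.
C4 (derived state '1') is shared by Taxon 1, Taxon 2, Taxon 4, Taxon 8, and Taxon 9 — a synapomorphy uniting that clade.
C5 (derived state '1') is shared by all ingroup taxa — unites the whole ingroup.
C6 (derived state '0') is unique to Taxon 4 (autapomorphy; uninformative for grouping).
Most parsimonious ingroup topology: (((((Taxon 8,Taxon 1),Taxon 4),Taxon 2),Taxon 9),Taxon 5).
Taxon 5 is sister to the clade containing all other ingroup taxa, so it is the earliest-diverging (most basal) ingroup lineage.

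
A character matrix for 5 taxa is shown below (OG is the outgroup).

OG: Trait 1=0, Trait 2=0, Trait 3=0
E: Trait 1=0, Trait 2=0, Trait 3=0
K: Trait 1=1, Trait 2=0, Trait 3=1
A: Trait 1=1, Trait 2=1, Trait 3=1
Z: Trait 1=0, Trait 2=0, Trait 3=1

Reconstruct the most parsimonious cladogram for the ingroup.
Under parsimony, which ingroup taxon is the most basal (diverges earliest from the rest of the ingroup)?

The outgroup has state '0' for every character, so '1' is the derived state throughout.
Only A and K show the derived state '1' for Trait 1, supporting them as a clade.
Trait 2 (derived state '1') is unique to A (autapomorphy; uninformative for grouping).
Trait 3: derived state '1' in A, K, and Z only — synapomorphy for {A, K, Z}.
Most parsimonious ingroup topology: (E,((K,A),Z)).
E is sister to the clade containing all other ingroup taxa, so it is the earliest-diverging (most basal) ingroup lineage.

E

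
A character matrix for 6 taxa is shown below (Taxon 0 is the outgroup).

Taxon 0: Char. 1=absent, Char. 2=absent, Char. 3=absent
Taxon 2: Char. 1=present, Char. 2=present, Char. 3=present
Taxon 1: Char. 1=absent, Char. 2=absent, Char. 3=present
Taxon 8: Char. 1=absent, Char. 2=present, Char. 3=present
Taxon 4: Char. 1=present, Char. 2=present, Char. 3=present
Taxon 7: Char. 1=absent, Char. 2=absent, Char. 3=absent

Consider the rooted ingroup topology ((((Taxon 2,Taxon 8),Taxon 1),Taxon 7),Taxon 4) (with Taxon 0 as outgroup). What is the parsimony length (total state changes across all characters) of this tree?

6

Map each character onto ((((Taxon 2,Taxon 8),Taxon 1),Taxon 7),Taxon 4) (rooted by Taxon 0) and count the minimum state changes it requires (Fitch parsimony):
Char. 1: 2; Char. 2: 2; Char. 3: 2.
Total tree length = 6.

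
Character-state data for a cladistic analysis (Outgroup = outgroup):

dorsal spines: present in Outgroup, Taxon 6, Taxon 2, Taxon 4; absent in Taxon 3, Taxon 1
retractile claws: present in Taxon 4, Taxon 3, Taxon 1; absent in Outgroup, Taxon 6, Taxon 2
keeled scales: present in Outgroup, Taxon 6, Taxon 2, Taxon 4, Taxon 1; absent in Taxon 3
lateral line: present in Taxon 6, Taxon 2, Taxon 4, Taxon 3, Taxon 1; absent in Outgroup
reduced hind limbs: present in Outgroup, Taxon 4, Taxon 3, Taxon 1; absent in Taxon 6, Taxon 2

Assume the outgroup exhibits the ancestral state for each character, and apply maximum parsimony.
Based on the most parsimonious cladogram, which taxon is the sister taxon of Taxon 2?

Character polarity is set by the outgroup: the derived state is whichever differs from the outgroup's state, so for dorsal spines, keeled scales, reduced hind limbs the derived state is 'absent', and for the remaining characters it is 'present'.
dorsal spines (derived state 'absent') is shared by Taxon 1 and Taxon 3 — a synapomorphy uniting that clade.
retractile claws: derived state 'present' in Taxon 1, Taxon 3, and Taxon 4 only — synapomorphy for {Taxon 1, Taxon 3, Taxon 4}.
keeled scales (derived state 'absent') is unique to Taxon 3 (autapomorphy; uninformative for grouping).
lateral line (derived state 'present') is shared by all ingroup taxa — unites the whole ingroup.
Only Taxon 2 and Taxon 6 show the derived state 'absent' for reduced hind limbs, supporting them as a clade.
Most parsimonious ingroup topology: ((Taxon 6,Taxon 2),(Taxon 4,(Taxon 3,Taxon 1))).
Taxon 2 and Taxon 6 form a cherry on this tree, so they are sister taxa.

Taxon 6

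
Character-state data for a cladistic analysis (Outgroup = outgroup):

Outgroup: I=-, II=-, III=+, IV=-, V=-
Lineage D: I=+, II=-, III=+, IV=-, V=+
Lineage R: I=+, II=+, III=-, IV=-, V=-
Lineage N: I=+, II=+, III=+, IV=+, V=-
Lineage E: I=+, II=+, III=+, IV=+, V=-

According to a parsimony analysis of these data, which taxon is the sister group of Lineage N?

Lineage E

Character polarity is set by the outgroup: the derived state is whichever differs from the outgroup's state, so for III the derived state is '-', and for the remaining characters it is '+'.
All ingroup taxa share the derived state '+' for I; it defines the ingroup but does not resolve relationships within it.
II (derived state '+') is shared by Lineage E, Lineage N, and Lineage R — a synapomorphy uniting that clade.
III: derived state '-' in Lineage R only — an autapomorphy, so it tells us nothing about relationships among taxa.
IV (derived state '+') is shared by Lineage E and Lineage N — a synapomorphy uniting that clade.
V (derived state '+') is unique to Lineage D (autapomorphy; uninformative for grouping).
Most parsimonious ingroup topology: (Lineage D,(Lineage R,(Lineage N,Lineage E))).
Lineage N and Lineage E form a cherry on this tree, so they are sister taxa.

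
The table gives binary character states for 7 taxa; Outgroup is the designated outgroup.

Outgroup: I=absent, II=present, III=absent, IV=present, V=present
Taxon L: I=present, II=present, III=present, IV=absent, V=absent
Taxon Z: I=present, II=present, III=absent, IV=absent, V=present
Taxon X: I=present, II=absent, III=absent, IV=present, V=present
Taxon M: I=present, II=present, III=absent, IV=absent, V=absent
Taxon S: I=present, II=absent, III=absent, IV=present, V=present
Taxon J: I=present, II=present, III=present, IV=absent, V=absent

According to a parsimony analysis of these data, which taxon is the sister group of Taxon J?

Character polarity is set by the outgroup: the derived state is whichever differs from the outgroup's state, so for II, IV, V the derived state is 'absent', and for the remaining characters it is 'present'.
All ingroup taxa share the derived state 'present' for I; it defines the ingroup but does not resolve relationships within it.
Only Taxon S and Taxon X show the derived state 'absent' for II, supporting them as a clade.
III: derived state 'present' in Taxon J and Taxon L only — synapomorphy for {Taxon J, Taxon L}.
IV: derived state 'absent' in Taxon J, Taxon L, Taxon M, and Taxon Z only — synapomorphy for {Taxon J, Taxon L, Taxon M, Taxon Z}.
V: derived state 'absent' in Taxon J, Taxon L, and Taxon M only — synapomorphy for {Taxon J, Taxon L, Taxon M}.
Most parsimonious ingroup topology: ((((Taxon L,Taxon J),Taxon M),Taxon Z),(Taxon X,Taxon S)).
Taxon J and Taxon L form a cherry on this tree, so they are sister taxa.

Taxon L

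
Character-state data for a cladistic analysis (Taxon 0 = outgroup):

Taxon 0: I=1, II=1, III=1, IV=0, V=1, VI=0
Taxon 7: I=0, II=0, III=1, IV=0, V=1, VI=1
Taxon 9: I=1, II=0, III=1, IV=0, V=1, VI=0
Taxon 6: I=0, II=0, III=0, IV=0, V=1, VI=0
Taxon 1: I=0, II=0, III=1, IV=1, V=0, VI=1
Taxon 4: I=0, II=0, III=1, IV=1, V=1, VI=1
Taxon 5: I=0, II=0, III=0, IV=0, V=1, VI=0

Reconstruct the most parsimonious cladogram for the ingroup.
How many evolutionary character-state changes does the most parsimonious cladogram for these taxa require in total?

6

Character polarity is set by the outgroup: the derived state is whichever differs from the outgroup's state, so for I, II, III, V the derived state is '0', and for the remaining characters it is '1'.
I: derived state '0' in Taxon 1, Taxon 4, Taxon 5, Taxon 6, and Taxon 7 only — synapomorphy for {Taxon 1, Taxon 4, Taxon 5, Taxon 6, Taxon 7}.
All ingroup taxa share the derived state '0' for II; it defines the ingroup but does not resolve relationships within it.
III: derived state '0' in Taxon 5 and Taxon 6 only — synapomorphy for {Taxon 5, Taxon 6}.
IV (derived state '1') is shared by Taxon 1 and Taxon 4 — a synapomorphy uniting that clade.
V (derived state '0') is unique to Taxon 1 (autapomorphy; uninformative for grouping).
Only Taxon 1, Taxon 4, and Taxon 7 show the derived state '1' for VI, supporting them as a clade.
Most parsimonious ingroup topology: (((Taxon 7,(Taxon 1,Taxon 4)),(Taxon 6,Taxon 5)),Taxon 9).
Changes per character on this tree: I: 1; II: 1; III: 1; IV: 1; V: 1; VI: 1.
Total = 6.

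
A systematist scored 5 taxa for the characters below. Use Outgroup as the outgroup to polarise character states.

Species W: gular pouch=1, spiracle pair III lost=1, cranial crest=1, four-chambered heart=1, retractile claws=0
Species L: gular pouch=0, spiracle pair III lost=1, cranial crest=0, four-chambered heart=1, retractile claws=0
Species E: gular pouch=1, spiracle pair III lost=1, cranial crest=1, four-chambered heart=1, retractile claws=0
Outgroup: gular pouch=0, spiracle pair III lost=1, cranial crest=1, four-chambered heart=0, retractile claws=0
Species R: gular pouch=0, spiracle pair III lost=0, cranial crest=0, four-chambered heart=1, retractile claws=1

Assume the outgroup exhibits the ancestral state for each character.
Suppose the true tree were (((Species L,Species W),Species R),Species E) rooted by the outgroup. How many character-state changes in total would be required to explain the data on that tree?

7

Map each character onto (((Species L,Species W),Species R),Species E) (rooted by Outgroup) and count the minimum state changes it requires (Fitch parsimony):
gular pouch: 2; spiracle pair III lost: 1; cranial crest: 2; four-chambered heart: 1; retractile claws: 1.
Total tree length = 7.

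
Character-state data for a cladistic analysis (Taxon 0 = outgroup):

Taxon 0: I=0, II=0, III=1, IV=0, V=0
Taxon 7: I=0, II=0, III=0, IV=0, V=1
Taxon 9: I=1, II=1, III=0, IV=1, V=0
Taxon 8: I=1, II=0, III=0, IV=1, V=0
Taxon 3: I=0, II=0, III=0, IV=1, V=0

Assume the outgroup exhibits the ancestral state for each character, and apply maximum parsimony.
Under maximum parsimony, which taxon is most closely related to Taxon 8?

Character polarity is set by the outgroup: the derived state is whichever differs from the outgroup's state, so for III the derived state is '0', and for the remaining characters it is '1'.
Only Taxon 8 and Taxon 9 show the derived state '1' for I, supporting them as a clade.
II: derived state '1' in Taxon 9 only — an autapomorphy, so it tells us nothing about relationships among taxa.
III (derived state '0') is shared by all ingroup taxa — unites the whole ingroup.
IV: derived state '1' in Taxon 3, Taxon 8, and Taxon 9 only — synapomorphy for {Taxon 3, Taxon 8, Taxon 9}.
V: derived state '1' in Taxon 7 only — an autapomorphy, so it tells us nothing about relationships among taxa.
Most parsimonious ingroup topology: (Taxon 7,((Taxon 9,Taxon 8),Taxon 3)).
Taxon 8 and Taxon 9 form a cherry on this tree, so they are sister taxa.

Taxon 9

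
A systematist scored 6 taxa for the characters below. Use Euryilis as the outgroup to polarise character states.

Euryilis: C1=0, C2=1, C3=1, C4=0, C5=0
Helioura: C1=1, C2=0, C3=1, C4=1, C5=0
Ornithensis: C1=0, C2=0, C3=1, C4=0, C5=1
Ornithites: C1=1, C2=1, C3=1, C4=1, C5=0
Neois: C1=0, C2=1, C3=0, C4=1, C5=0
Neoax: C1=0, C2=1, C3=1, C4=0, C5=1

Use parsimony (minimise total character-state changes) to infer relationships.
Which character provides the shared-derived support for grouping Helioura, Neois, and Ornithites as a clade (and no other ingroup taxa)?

Character polarity is set by the outgroup: the derived state is whichever differs from the outgroup's state, so for C2, C3 the derived state is '0', and for the remaining characters it is '1'.
C1: derived state '1' in Helioura and Ornithites only — synapomorphy for {Helioura, Ornithites}.
C2 (state '0') occurs in Helioura and Ornithensis but conflicts with the nesting implied by the other characters — most parsimoniously interpreted as homoplasy.
C3: derived state '0' in Neois only — an autapomorphy, so it tells us nothing about relationships among taxa.
Only Helioura, Neois, and Ornithites show the derived state '1' for C4, supporting them as a clade.
C5 (derived state '1') is shared by Neoax and Ornithensis — a synapomorphy uniting that clade.
Most parsimonious ingroup topology: (((Helioura,Ornithites),Neois),(Ornithensis,Neoax)).
The clade {Helioura, Neois, Ornithites} is supported by C4: its derived state '1' occurs in exactly those taxa and in no other taxon (including the outgroup).

C4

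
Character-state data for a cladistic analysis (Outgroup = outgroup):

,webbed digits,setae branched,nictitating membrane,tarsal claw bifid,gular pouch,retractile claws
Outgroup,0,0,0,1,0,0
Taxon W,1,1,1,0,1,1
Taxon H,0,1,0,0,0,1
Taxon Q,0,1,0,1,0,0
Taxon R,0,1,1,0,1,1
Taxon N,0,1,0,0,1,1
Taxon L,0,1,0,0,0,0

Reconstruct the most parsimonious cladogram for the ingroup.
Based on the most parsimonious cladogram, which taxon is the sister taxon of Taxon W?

Taxon R

Character polarity is set by the outgroup: the derived state is whichever differs from the outgroup's state, so for tarsal claw bifid the derived state is '0', and for the remaining characters it is '1'.
webbed digits: derived state '1' in Taxon W only — an autapomorphy, so it tells us nothing about relationships among taxa.
setae branched (derived state '1') is shared by all ingroup taxa — unites the whole ingroup.
nictitating membrane (derived state '1') is shared by Taxon R and Taxon W — a synapomorphy uniting that clade.
tarsal claw bifid: derived state '0' in Taxon H, Taxon L, Taxon N, Taxon R, and Taxon W only — synapomorphy for {Taxon H, Taxon L, Taxon N, Taxon R, Taxon W}.
gular pouch: derived state '1' in Taxon N, Taxon R, and Taxon W only — synapomorphy for {Taxon N, Taxon R, Taxon W}.
Only Taxon H, Taxon N, Taxon R, and Taxon W show the derived state '1' for retractile claws, supporting them as a clade.
Most parsimonious ingroup topology: (((((Taxon W,Taxon R),Taxon N),Taxon H),Taxon L),Taxon Q).
Taxon W and Taxon R form a cherry on this tree, so they are sister taxa.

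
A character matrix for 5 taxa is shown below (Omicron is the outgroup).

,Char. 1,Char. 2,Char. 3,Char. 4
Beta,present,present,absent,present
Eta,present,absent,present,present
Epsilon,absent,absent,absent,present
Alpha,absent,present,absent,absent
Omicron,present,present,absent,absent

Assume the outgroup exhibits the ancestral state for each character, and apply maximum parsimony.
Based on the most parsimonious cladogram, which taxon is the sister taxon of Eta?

Character polarity is set by the outgroup: the derived state is whichever differs from the outgroup's state, so for Char. 1, Char. 2 the derived state is 'absent', and for the remaining characters it is 'present'.
Char. 1 (state 'absent') occurs in Alpha and Epsilon but conflicts with the nesting implied by the other characters — most parsimoniously interpreted as homoplasy.
Only Epsilon and Eta show the derived state 'absent' for Char. 2, supporting them as a clade.
Char. 3 (derived state 'present') is unique to Eta (autapomorphy; uninformative for grouping).
Char. 4 (derived state 'present') is shared by Beta, Epsilon, and Eta — a synapomorphy uniting that clade.
Most parsimonious ingroup topology: (Alpha,((Epsilon,Eta),Beta)).
Eta and Epsilon form a cherry on this tree, so they are sister taxa.

Epsilon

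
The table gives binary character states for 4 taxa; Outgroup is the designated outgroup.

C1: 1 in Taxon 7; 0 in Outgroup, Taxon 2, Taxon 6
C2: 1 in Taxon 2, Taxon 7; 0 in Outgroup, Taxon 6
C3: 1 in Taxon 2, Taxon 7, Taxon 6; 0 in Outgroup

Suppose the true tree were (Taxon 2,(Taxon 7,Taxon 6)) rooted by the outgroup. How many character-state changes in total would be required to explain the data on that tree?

4

Map each character onto (Taxon 2,(Taxon 7,Taxon 6)) (rooted by Outgroup) and count the minimum state changes it requires (Fitch parsimony):
C1: 1; C2: 2; C3: 1.
Total tree length = 4.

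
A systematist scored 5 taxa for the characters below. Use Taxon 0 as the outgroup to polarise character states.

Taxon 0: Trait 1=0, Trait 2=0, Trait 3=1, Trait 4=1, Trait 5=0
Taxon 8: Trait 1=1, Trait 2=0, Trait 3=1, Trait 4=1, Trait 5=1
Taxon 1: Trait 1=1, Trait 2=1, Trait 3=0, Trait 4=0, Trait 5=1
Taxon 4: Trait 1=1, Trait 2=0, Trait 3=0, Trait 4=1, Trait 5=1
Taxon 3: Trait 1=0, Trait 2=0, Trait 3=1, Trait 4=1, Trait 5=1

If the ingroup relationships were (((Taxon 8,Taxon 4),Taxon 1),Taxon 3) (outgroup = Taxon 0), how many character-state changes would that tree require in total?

6

Map each character onto (((Taxon 8,Taxon 4),Taxon 1),Taxon 3) (rooted by Taxon 0) and count the minimum state changes it requires (Fitch parsimony):
Trait 1: 1; Trait 2: 1; Trait 3: 2; Trait 4: 1; Trait 5: 1.
Total tree length = 6.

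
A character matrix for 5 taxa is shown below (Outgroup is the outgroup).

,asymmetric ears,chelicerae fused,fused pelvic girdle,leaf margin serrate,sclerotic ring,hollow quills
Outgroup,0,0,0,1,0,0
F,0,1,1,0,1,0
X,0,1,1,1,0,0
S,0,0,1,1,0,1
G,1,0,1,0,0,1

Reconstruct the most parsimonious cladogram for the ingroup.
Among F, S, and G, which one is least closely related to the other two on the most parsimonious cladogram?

Character polarity is set by the outgroup: the derived state is whichever differs from the outgroup's state, so for leaf margin serrate the derived state is '0', and for the remaining characters it is '1'.
asymmetric ears: derived state '1' in G only — an autapomorphy, so it tells us nothing about relationships among taxa.
chelicerae fused: derived state '1' in F and X only — synapomorphy for {F, X}.
fused pelvic girdle (derived state '1') is shared by all ingroup taxa — unites the whole ingroup.
leaf margin serrate groups F and G, which is incompatible with the clades supported by the remaining characters; treating it as convergent (homoplasy) costs fewer steps than any alternative tree.
sclerotic ring (derived state '1') is unique to F (autapomorphy; uninformative for grouping).
Only G and S show the derived state '1' for hollow quills, supporting them as a clade.
Most parsimonious ingroup topology: ((F,X),(S,G)).
G and S share a more recent common ancestor with each other than either does with F, so F is the least closely related of the three.

F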